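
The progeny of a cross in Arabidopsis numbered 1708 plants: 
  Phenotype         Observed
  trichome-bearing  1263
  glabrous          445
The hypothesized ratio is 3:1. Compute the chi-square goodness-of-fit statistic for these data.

1.012

Total ratio parts = 4. Expected numbers out of 1708:
  trichome-bearing: 1708 × 3/4 = 1281
  glabrous: 1708 × 1/4 = 427
χ² = Σ (O − E)² / E
  trichome-bearing: (1263 − 1281)² / 1281 = 0.2529
  glabrous: (445 − 427)² / 427 = 0.7588
χ² = 0.2529 + 0.7588 = 1.0117 ≈ 1.012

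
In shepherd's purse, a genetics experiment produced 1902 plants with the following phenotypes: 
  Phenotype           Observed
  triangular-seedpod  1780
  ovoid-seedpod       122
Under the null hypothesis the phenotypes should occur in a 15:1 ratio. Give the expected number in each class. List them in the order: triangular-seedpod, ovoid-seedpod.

1783.125, 118.875

Expected counts for N = 1902 under a 15:1 ratio (total parts = 16):
  triangular-seedpod: 1902 × 15/16 = 1783.125
  ovoid-seedpod: 1902 × 1/16 = 118.875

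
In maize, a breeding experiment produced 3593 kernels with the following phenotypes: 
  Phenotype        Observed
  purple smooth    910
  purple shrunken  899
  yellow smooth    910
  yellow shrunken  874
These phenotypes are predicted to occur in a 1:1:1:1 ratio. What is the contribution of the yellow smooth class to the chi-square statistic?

0.154

Expected counts for N = 3593 under a 1:1:1:1 ratio (total parts = 4):
  purple smooth: 3593 × 1/4 = 898.25
  purple shrunken: 3593 × 1/4 = 898.25
  yellow smooth: 3593 × 1/4 = 898.25
  yellow shrunken: 3593 × 1/4 = 898.25
Contribution of yellow smooth: (910 − 898.25)² / 898.25 = 0.1537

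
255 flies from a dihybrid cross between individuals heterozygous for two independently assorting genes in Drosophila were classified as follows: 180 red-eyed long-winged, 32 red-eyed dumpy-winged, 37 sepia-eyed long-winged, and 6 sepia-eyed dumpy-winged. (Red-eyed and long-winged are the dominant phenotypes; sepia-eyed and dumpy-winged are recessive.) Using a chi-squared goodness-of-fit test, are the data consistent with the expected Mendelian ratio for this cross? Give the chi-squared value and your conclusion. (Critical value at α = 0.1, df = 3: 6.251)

A dihybrid F₂ with independent assortment and complete dominance at both loci gives a 9:3:3:1 phenotypic ratio.
The 9:3:3:1 ratio has 16 parts, so with N = 255 the expected counts are:
  red-eyed long-winged: 255 × 9/16 = 143.4375
  red-eyed dumpy-winged: 255 × 3/16 = 47.8125
  sepia-eyed long-winged: 255 × 3/16 = 47.8125
  sepia-eyed dumpy-winged: 255 × 1/16 = 15.9375
χ² = Σ (O − E)² / E
  red-eyed long-winged: (180 − 143.4375)² / 143.4375 = 9.3199
  red-eyed dumpy-winged: (32 − 47.8125)² / 47.8125 = 5.2295
  sepia-eyed long-winged: (37 − 47.8125)² / 47.8125 = 2.4452
  sepia-eyed dumpy-winged: (6 − 15.9375)² / 15.9375 = 6.1963
χ² = 9.3199 + 5.2295 + 2.4452 + 6.1963 = 23.1909 ≈ 23.191
Degrees of freedom = 4 − 1 = 3; critical value at α = 0.1 is 6.251.
Since 23.191 > 6.251, we reject the null hypothesis — the data do not fit the 9:3:3:1 ratio.

23.191; not consistent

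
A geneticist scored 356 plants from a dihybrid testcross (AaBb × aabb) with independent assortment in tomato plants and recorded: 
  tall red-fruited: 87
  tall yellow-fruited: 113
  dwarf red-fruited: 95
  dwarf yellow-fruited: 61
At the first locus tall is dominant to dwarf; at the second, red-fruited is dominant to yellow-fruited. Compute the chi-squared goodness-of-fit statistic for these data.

15.730

A dihybrid testcross with independent assortment gives a 1:1:1:1 ratio.
Total ratio parts = 4. Expected numbers out of 356:
  tall red-fruited: 356 × 1/4 = 89
  tall yellow-fruited: 356 × 1/4 = 89
  dwarf red-fruited: 356 × 1/4 = 89
  dwarf yellow-fruited: 356 × 1/4 = 89
χ² = Σ (O − E)² / E
  tall red-fruited: (87 − 89)² / 89 = 0.0449
  tall yellow-fruited: (113 − 89)² / 89 = 6.4719
  dwarf red-fruited: (95 − 89)² / 89 = 0.4045
  dwarf yellow-fruited: (61 − 89)² / 89 = 8.8090
χ² = 0.0449 + 6.4719 + 0.4045 + 8.8090 = 15.7303 ≈ 15.730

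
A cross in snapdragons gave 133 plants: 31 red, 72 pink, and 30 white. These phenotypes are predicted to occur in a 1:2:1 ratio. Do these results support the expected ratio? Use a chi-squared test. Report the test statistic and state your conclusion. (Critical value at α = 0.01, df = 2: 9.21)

0.925; consistent

Expected counts for N = 133 under a 1:2:1 ratio (total parts = 4):
  red: 133 × 1/4 = 33.25
  pink: 133 × 2/4 = 66.5
  white: 133 × 1/4 = 33.25
χ² = Σ (O − E)² / E
  red: (31 − 33.25)² / 33.25 = 0.1523
  pink: (72 − 66.5)² / 66.5 = 0.4549
  white: (30 − 33.25)² / 33.25 = 0.3177
χ² = 0.1523 + 0.4549 + 0.3177 = 0.9249 ≈ 0.925
Degrees of freedom = 3 − 1 = 2; critical value at α = 0.01 is 9.21.
Since 0.925 < 9.21, we fail to reject the null hypothesis — the data are consistent with the 1:2:1 ratio.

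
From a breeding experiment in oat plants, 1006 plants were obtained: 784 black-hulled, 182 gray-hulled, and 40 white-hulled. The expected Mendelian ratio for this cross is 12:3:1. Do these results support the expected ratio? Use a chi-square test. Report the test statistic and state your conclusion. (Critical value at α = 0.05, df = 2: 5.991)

9.708; not consistent

Total ratio parts = 16. Expected numbers out of 1006:
  black-hulled: 1006 × 12/16 = 754.5
  gray-hulled: 1006 × 3/16 = 188.625
  white-hulled: 1006 × 1/16 = 62.875
χ² = Σ (O − E)² / E
  black-hulled: (784 − 754.5)² / 754.5 = 1.1534
  gray-hulled: (182 − 188.625)² / 188.625 = 0.2327
  white-hulled: (40 − 62.875)² / 62.875 = 8.3223
χ² = 1.1534 + 0.2327 + 8.3223 = 9.7084 ≈ 9.708
Degrees of freedom = 3 − 1 = 2; critical value at α = 0.05 is 5.991.
Since 9.708 > 5.991, we reject the null hypothesis — the data do not fit the 12:3:1 ratio.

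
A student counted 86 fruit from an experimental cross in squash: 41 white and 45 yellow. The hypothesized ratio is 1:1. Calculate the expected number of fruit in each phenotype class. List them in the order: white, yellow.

43, 43

Expected counts for N = 86 under a 1:1 ratio (total parts = 2):
  white: 86 × 1/2 = 43
  yellow: 86 × 1/2 = 43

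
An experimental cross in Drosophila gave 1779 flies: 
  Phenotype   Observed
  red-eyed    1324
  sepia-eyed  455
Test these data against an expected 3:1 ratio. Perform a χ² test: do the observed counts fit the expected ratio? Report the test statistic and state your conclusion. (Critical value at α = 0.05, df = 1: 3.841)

The 3:1 ratio has 4 parts, so with N = 1779 the expected counts are:
  red-eyed: 1779 × 3/4 = 1334.25
  sepia-eyed: 1779 × 1/4 = 444.75
χ² = Σ (O − E)² / E
  red-eyed: (1324 − 1334.25)² / 1334.25 = 0.0787
  sepia-eyed: (455 − 444.75)² / 444.75 = 0.2362
χ² = 0.0787 + 0.2362 = 0.3149 ≈ 0.315
Degrees of freedom = 2 − 1 = 1; critical value at α = 0.05 is 3.841.
Since 0.315 < 3.841, we fail to reject the null hypothesis — the data are consistent with the 3:1 ratio.

0.315; consistent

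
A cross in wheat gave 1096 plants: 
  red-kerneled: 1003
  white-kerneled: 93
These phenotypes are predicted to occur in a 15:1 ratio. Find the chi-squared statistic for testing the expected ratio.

Under the 15:1 hypothesis (Σ ratio = 16, N = 1096):
  red-kerneled: 1096 × 15/16 = 1027.5
  white-kerneled: 1096 × 1/16 = 68.5
χ² = Σ (O − E)² / E
  red-kerneled: (1003 − 1027.5)² / 1027.5 = 0.5842
  white-kerneled: (93 − 68.5)² / 68.5 = 8.7628
χ² = 0.5842 + 8.7628 = 9.347

9.347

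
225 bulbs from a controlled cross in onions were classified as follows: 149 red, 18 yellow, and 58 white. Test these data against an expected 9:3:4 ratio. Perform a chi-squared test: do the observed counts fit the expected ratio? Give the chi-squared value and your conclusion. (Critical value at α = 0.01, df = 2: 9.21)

17.900; not consistent

Under the 9:3:4 hypothesis (Σ ratio = 16, N = 225):
  red: 225 × 9/16 = 126.5625
  yellow: 225 × 3/16 = 42.1875
  white: 225 × 4/16 = 56.25
χ² = Σ (O − E)² / E
  red: (149 − 126.5625)² / 126.5625 = 3.9778
  yellow: (18 − 42.1875)² / 42.1875 = 13.8675
  white: (58 − 56.25)² / 56.25 = 0.0544
χ² = 3.9778 + 13.8675 + 0.0544 = 17.8997 ≈ 17.900
Degrees of freedom = 3 − 1 = 2; critical value at α = 0.01 is 9.21.
Since 17.900 > 9.21, we reject the null hypothesis — the data do not fit the 9:3:4 ratio.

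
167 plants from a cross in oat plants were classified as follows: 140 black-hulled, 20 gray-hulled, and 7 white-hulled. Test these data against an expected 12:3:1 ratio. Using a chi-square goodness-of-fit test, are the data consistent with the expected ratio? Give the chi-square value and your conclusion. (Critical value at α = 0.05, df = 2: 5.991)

Total ratio parts = 16. Expected numbers out of 167:
  black-hulled: 167 × 12/16 = 125.25
  gray-hulled: 167 × 3/16 = 31.3125
  white-hulled: 167 × 1/16 = 10.4375
χ² = Σ (O − E)² / E
  black-hulled: (140 − 125.25)² / 125.25 = 1.7370
  gray-hulled: (20 − 31.3125)² / 31.3125 = 4.0870
  white-hulled: (7 − 10.4375)² / 10.4375 = 1.1321
χ² = 1.7370 + 4.0870 + 1.1321 = 6.9561 ≈ 6.956
Degrees of freedom = 3 − 1 = 2; critical value at α = 0.05 is 5.991.
Since 6.956 > 5.991, we reject the null hypothesis — the data do not fit the 12:3:1 ratio.

6.956; not consistent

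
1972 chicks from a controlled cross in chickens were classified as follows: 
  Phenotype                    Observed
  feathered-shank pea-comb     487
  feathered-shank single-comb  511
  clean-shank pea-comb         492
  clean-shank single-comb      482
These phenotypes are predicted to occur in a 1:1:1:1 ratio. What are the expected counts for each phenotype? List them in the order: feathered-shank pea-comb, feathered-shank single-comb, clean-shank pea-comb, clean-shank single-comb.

493, 493, 493, 493

Expected counts for N = 1972 under a 1:1:1:1 ratio (total parts = 4):
  feathered-shank pea-comb: 1972 × 1/4 = 493
  feathered-shank single-comb: 1972 × 1/4 = 493
  clean-shank pea-comb: 1972 × 1/4 = 493
  clean-shank single-comb: 1972 × 1/4 = 493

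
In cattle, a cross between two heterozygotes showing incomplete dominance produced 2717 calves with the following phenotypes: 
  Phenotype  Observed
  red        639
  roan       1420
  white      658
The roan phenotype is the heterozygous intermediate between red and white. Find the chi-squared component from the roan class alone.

With incomplete dominance, a heterozygote × heterozygote cross gives a 1:2:1 phenotypic ratio.
Expected counts for N = 2717 under a 1:2:1 ratio (total parts = 4):
  red: 2717 × 1/4 = 679.25
  roan: 2717 × 2/4 = 1358.5
  white: 2717 × 1/4 = 679.25
Contribution of roan: (1420 − 1358.5)² / 1358.5 = 2.7841

2.784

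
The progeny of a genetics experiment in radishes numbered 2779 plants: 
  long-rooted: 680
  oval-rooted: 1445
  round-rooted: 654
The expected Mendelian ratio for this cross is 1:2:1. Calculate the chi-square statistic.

The 1:2:1 ratio has 4 parts, so with N = 2779 the expected counts are:
  long-rooted: 2779 × 1/4 = 694.75
  oval-rooted: 2779 × 2/4 = 1389.5
  round-rooted: 2779 × 1/4 = 694.75
χ² = Σ (O − E)² / E
  long-rooted: (680 − 694.75)² / 694.75 = 0.3132
  oval-rooted: (1445 − 1389.5)² / 1389.5 = 2.2168
  round-rooted: (654 − 694.75)² / 694.75 = 2.3902
χ² = 0.3132 + 2.2168 + 2.3902 = 4.9202 ≈ 4.920

4.920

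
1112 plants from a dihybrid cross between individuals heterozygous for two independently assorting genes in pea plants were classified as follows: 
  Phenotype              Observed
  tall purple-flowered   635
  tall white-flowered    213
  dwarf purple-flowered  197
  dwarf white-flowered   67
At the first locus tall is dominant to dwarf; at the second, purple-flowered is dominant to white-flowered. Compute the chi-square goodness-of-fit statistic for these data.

0.966

A dihybrid F₂ with independent assortment and complete dominance at both loci gives a 9:3:3:1 phenotypic ratio.
Expected counts for N = 1112 under a 9:3:3:1 ratio (total parts = 16):
  tall purple-flowered: 1112 × 9/16 = 625.5
  tall white-flowered: 1112 × 3/16 = 208.5
  dwarf purple-flowered: 1112 × 3/16 = 208.5
  dwarf white-flowered: 1112 × 1/16 = 69.5
χ² = Σ (O − E)² / E
  tall purple-flowered: (635 − 625.5)² / 625.5 = 0.1443
  tall white-flowered: (213 − 208.5)² / 208.5 = 0.0971
  dwarf purple-flowered: (197 − 208.5)² / 208.5 = 0.6343
  dwarf white-flowered: (67 − 69.5)² / 69.5 = 0.0899
χ² = 0.1443 + 0.0971 + 0.6343 + 0.0899 = 0.9656 ≈ 0.966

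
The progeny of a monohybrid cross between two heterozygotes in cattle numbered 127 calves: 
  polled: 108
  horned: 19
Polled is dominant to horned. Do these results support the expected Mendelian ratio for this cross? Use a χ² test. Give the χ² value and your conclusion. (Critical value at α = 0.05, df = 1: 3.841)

6.827; not consistent

For a monohybrid cross between heterozygotes with complete dominance, the expected phenotypic ratio is 3:1.
The 3:1 ratio has 4 parts, so with N = 127 the expected counts are:
  polled: 127 × 3/4 = 95.25
  horned: 127 × 1/4 = 31.75
χ² = Σ (O − E)² / E
  polled: (108 − 95.25)² / 95.25 = 1.7067
  horned: (19 − 31.75)² / 31.75 = 5.1201
χ² = 1.7067 + 5.1201 = 6.8268 ≈ 6.827
Degrees of freedom = 2 − 1 = 1; critical value at α = 0.05 is 3.841.
Since 6.827 > 3.841, we reject the null hypothesis — the data do not fit the 3:1 ratio.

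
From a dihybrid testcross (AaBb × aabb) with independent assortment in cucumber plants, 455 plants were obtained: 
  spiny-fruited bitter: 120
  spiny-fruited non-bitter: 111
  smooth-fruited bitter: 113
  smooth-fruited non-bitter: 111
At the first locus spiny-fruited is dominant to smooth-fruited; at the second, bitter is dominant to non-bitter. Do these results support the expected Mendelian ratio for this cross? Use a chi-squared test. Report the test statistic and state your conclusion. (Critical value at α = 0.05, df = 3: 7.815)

A dihybrid testcross with independent assortment gives a 1:1:1:1 ratio.
Expected counts for N = 455 under a 1:1:1:1 ratio (total parts = 4):
  spiny-fruited bitter: 455 × 1/4 = 113.75
  spiny-fruited non-bitter: 455 × 1/4 = 113.75
  smooth-fruited bitter: 455 × 1/4 = 113.75
  smooth-fruited non-bitter: 455 × 1/4 = 113.75
χ² = Σ (O − E)² / E
  spiny-fruited bitter: (120 − 113.75)² / 113.75 = 0.3434
  spiny-fruited non-bitter: (111 − 113.75)² / 113.75 = 0.0665
  smooth-fruited bitter: (113 − 113.75)² / 113.75 = 0.0049
  smooth-fruited non-bitter: (111 − 113.75)² / 113.75 = 0.0665
χ² = 0.3434 + 0.0665 + 0.0049 + 0.0665 = 0.4813 ≈ 0.481
Degrees of freedom = 4 − 1 = 3; critical value at α = 0.05 is 7.815.
Since 0.481 < 7.815, we fail to reject the null hypothesis — the data are consistent with the 1:1:1:1 ratio.

0.481; consistent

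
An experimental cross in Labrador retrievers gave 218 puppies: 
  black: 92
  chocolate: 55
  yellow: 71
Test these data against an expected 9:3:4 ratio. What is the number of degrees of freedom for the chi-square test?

2

A goodness-of-fit test with 3 phenotype classes has df = 3 − 1 = 2.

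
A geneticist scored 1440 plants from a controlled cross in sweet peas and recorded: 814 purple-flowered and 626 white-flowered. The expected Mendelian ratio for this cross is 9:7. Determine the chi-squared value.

0.045

Expected counts for N = 1440 under a 9:7 ratio (total parts = 16):
  purple-flowered: 1440 × 9/16 = 810
  white-flowered: 1440 × 7/16 = 630
χ² = Σ (O − E)² / E
  purple-flowered: (814 − 810)² / 810 = 0.0198
  white-flowered: (626 − 630)² / 630 = 0.0254
χ² = 0.0198 + 0.0254 = 0.0452 ≈ 0.045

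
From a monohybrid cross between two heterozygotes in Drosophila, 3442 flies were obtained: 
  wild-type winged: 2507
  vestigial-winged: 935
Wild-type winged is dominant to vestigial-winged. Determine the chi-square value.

8.600

For a monohybrid cross between heterozygotes with complete dominance, the expected phenotypic ratio is 3:1.
The 3:1 ratio has 4 parts, so with N = 3442 the expected counts are:
  wild-type winged: 3442 × 3/4 = 2581.5
  vestigial-winged: 3442 × 1/4 = 860.5
χ² = Σ (O − E)² / E
  wild-type winged: (2507 − 2581.5)² / 2581.5 = 2.1500
  vestigial-winged: (935 − 860.5)² / 860.5 = 6.4500
χ² = 2.1500 + 6.4500 = 8.600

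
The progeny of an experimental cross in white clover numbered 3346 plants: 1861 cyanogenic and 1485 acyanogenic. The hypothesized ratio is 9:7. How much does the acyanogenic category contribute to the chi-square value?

0.305

Total ratio parts = 16. Expected numbers out of 3346:
  cyanogenic: 3346 × 9/16 = 1882.125
  acyanogenic: 3346 × 7/16 = 1463.875
Contribution of acyanogenic: (1485 − 1463.875)² / 1463.875 = 0.3049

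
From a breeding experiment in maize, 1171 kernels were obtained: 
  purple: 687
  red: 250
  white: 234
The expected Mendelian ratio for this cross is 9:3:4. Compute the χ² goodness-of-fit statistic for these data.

Total ratio parts = 16. Expected numbers out of 1171:
  purple: 1171 × 9/16 = 658.6875
  red: 1171 × 3/16 = 219.5625
  white: 1171 × 4/16 = 292.75
χ² = Σ (O − E)² / E
  purple: (687 − 658.6875)² / 658.6875 = 1.2170
  red: (250 − 219.5625)² / 219.5625 = 4.2195
  white: (234 − 292.75)² / 292.75 = 11.7901
χ² = 1.2170 + 4.2195 + 11.7901 = 17.2266 ≈ 17.227

17.227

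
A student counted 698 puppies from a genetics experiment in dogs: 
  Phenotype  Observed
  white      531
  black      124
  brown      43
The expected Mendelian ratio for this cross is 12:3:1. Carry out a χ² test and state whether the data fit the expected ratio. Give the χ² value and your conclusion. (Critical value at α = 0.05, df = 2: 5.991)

Under the 12:3:1 hypothesis (Σ ratio = 16, N = 698):
  white: 698 × 12/16 = 523.5
  black: 698 × 3/16 = 130.875
  brown: 698 × 1/16 = 43.625
χ² = Σ (O − E)² / E
  white: (531 − 523.5)² / 523.5 = 0.1074
  black: (124 − 130.875)² / 130.875 = 0.3612
  brown: (43 − 43.625)² / 43.625 = 0.0090
χ² = 0.1074 + 0.3612 + 0.0090 = 0.4776 ≈ 0.478
Degrees of freedom = 3 − 1 = 2; critical value at α = 0.05 is 5.991.
Since 0.478 < 5.991, we fail to reject the null hypothesis — the data are consistent with the 12:3:1 ratio.

0.478; consistent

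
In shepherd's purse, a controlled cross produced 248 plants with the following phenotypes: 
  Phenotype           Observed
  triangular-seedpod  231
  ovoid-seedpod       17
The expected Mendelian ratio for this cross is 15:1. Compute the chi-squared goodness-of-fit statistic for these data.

0.155

Total ratio parts = 16. Expected numbers out of 248:
  triangular-seedpod: 248 × 15/16 = 232.5
  ovoid-seedpod: 248 × 1/16 = 15.5
χ² = Σ (O − E)² / E
  triangular-seedpod: (231 − 232.5)² / 232.5 = 0.0097
  ovoid-seedpod: (17 − 15.5)² / 15.5 = 0.1452
χ² = 0.0097 + 0.1452 = 0.1549 ≈ 0.155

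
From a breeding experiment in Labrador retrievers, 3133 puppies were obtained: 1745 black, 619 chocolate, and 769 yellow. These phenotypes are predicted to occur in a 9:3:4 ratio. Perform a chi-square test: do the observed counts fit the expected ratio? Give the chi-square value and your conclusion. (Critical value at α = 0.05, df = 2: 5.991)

2.125; consistent

The 9:3:4 ratio has 16 parts, so with N = 3133 the expected counts are:
  black: 3133 × 9/16 = 1762.3125
  chocolate: 3133 × 3/16 = 587.4375
  yellow: 3133 × 4/16 = 783.25
χ² = Σ (O − E)² / E
  black: (1745 − 1762.3125)² / 1762.3125 = 0.1701
  chocolate: (619 − 587.4375)² / 587.4375 = 1.6958
  yellow: (769 − 783.25)² / 783.25 = 0.2593
χ² = 0.1701 + 1.6958 + 0.2593 = 2.1252 ≈ 2.125
Degrees of freedom = 3 − 1 = 2; critical value at α = 0.05 is 5.991.
Since 2.125 < 5.991, we fail to reject the null hypothesis — the data are consistent with the 9:3:4 ratio.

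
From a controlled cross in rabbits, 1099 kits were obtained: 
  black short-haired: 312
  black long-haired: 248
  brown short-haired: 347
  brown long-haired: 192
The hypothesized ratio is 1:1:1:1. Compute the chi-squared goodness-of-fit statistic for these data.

Total ratio parts = 4. Expected numbers out of 1099:
  black short-haired: 1099 × 1/4 = 274.75
  black long-haired: 1099 × 1/4 = 274.75
  brown short-haired: 1099 × 1/4 = 274.75
  brown long-haired: 1099 × 1/4 = 274.75
χ² = Σ (O − E)² / E
  black short-haired: (312 − 274.75)² / 274.75 = 5.0503
  black long-haired: (248 − 274.75)² / 274.75 = 2.6044
  brown short-haired: (347 − 274.75)² / 274.75 = 18.9993
  brown long-haired: (192 − 274.75)² / 274.75 = 24.9229
χ² = 5.0503 + 2.6044 + 18.9993 + 24.9229 = 51.5769 ≈ 51.577

51.577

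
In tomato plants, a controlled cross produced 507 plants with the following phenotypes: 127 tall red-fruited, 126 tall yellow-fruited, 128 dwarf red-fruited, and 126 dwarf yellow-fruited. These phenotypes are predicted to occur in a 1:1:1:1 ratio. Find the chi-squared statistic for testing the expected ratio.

Expected counts for N = 507 under a 1:1:1:1 ratio (total parts = 4):
  tall red-fruited: 507 × 1/4 = 126.75
  tall yellow-fruited: 507 × 1/4 = 126.75
  dwarf red-fruited: 507 × 1/4 = 126.75
  dwarf yellow-fruited: 507 × 1/4 = 126.75
χ² = Σ (O − E)² / E
  tall red-fruited: (127 − 126.75)² / 126.75 = 0.0005
  tall yellow-fruited: (126 − 126.75)² / 126.75 = 0.0044
  dwarf red-fruited: (128 − 126.75)² / 126.75 = 0.0123
  dwarf yellow-fruited: (126 − 126.75)² / 126.75 = 0.0044
χ² = 0.0005 + 0.0044 + 0.0123 + 0.0044 = 0.0216 ≈ 0.022

0.022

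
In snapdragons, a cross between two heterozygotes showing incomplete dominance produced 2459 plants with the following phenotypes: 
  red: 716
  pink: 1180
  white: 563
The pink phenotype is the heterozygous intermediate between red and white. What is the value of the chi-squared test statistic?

With incomplete dominance, a heterozygote × heterozygote cross gives a 1:2:1 phenotypic ratio.
Expected counts for N = 2459 under a 1:2:1 ratio (total parts = 4):
  red: 2459 × 1/4 = 614.75
  pink: 2459 × 2/4 = 1229.5
  white: 2459 × 1/4 = 614.75
χ² = Σ (O − E)² / E
  red: (716 − 614.75)² / 614.75 = 16.6760
  pink: (1180 − 1229.5)² / 1229.5 = 1.9929
  white: (563 − 614.75)² / 614.75 = 4.3563
χ² = 16.6760 + 1.9929 + 4.3563 = 23.0252 ≈ 23.025

23.025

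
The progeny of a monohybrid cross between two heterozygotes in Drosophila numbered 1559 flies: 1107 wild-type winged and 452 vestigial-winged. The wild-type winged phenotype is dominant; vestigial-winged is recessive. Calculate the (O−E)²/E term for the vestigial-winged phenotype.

For a monohybrid cross between heterozygotes with complete dominance, the expected phenotypic ratio is 3:1.
Total ratio parts = 4. Expected numbers out of 1559:
  wild-type winged: 1559 × 3/4 = 1169.25
  vestigial-winged: 1559 × 1/4 = 389.75
Contribution of vestigial-winged: (452 − 389.75)² / 389.75 = 9.9424

9.942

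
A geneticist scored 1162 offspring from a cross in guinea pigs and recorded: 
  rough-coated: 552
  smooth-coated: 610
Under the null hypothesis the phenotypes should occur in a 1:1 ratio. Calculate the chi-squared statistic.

Total ratio parts = 2. Expected numbers out of 1162:
  rough-coated: 1162 × 1/2 = 581
  smooth-coated: 1162 × 1/2 = 581
χ² = Σ (O − E)² / E
  rough-coated: (552 − 581)² / 581 = 1.4475
  smooth-coated: (610 − 581)² / 581 = 1.4475
χ² = 1.4475 + 1.4475 = 2.895

2.895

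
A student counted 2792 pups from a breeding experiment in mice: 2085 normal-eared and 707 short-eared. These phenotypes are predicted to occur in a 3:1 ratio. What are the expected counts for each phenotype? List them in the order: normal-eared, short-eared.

2094, 698

Under the 3:1 hypothesis (Σ ratio = 4, N = 2792):
  normal-eared: 2792 × 3/4 = 2094
  short-eared: 2792 × 1/4 = 698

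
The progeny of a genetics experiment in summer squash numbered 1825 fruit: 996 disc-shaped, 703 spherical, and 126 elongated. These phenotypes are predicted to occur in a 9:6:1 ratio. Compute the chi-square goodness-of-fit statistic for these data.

The 9:6:1 ratio has 16 parts, so with N = 1825 the expected counts are:
  disc-shaped: 1825 × 9/16 = 1026.5625
  spherical: 1825 × 6/16 = 684.375
  elongated: 1825 × 1/16 = 114.0625
χ² = Σ (O − E)² / E
  disc-shaped: (996 − 1026.5625)² / 1026.5625 = 0.9099
  spherical: (703 − 684.375)² / 684.375 = 0.5069
  elongated: (126 − 114.0625)² / 114.0625 = 1.2493
χ² = 0.9099 + 0.5069 + 1.2493 = 2.6661 ≈ 2.666

2.666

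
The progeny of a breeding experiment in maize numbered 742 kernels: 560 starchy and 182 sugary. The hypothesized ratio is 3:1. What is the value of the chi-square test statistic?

0.088

The 3:1 ratio has 4 parts, so with N = 742 the expected counts are:
  starchy: 742 × 3/4 = 556.5
  sugary: 742 × 1/4 = 185.5
χ² = Σ (O − E)² / E
  starchy: (560 − 556.5)² / 556.5 = 0.0220
  sugary: (182 − 185.5)² / 185.5 = 0.0660
χ² = 0.0220 + 0.0660 = 0.088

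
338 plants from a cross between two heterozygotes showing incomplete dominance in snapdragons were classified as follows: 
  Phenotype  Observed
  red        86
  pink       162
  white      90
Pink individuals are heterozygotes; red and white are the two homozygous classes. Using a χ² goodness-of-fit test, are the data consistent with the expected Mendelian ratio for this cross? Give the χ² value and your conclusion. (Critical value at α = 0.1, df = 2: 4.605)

0.675; consistent

With incomplete dominance, a heterozygote × heterozygote cross gives a 1:2:1 phenotypic ratio.
Under the 1:2:1 hypothesis (Σ ratio = 4, N = 338):
  red: 338 × 1/4 = 84.5
  pink: 338 × 2/4 = 169
  white: 338 × 1/4 = 84.5
χ² = Σ (O − E)² / E
  red: (86 − 84.5)² / 84.5 = 0.0266
  pink: (162 − 169)² / 169 = 0.2899
  white: (90 − 84.5)² / 84.5 = 0.3580
χ² = 0.0266 + 0.2899 + 0.3580 = 0.6745 ≈ 0.675
Degrees of freedom = 3 − 1 = 2; critical value at α = 0.1 is 4.605.
Since 0.675 < 4.605, we fail to reject the null hypothesis — the data are consistent with the 1:2:1 ratio.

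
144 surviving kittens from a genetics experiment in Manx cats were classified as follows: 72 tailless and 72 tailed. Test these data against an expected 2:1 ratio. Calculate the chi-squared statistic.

The 2:1 ratio has 3 parts, so with N = 144 the expected counts are:
  tailless: 144 × 2/3 = 96
  tailed: 144 × 1/3 = 48
χ² = Σ (O − E)² / E
  tailless: (72 − 96)² / 96 = 6.0000
  tailed: (72 − 48)² / 48 = 12.0000
χ² = 6.0000 + 12.0000 = 18.000

18.000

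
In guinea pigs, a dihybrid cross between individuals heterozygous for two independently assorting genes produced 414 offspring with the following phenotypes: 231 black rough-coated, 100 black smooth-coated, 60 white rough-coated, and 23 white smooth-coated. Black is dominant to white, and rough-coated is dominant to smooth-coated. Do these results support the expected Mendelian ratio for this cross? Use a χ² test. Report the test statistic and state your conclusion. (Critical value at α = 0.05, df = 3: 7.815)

A dihybrid F₂ with independent assortment and complete dominance at both loci gives a 9:3:3:1 phenotypic ratio.
The 9:3:3:1 ratio has 16 parts, so with N = 414 the expected counts are:
  black rough-coated: 414 × 9/16 = 232.875
  black smooth-coated: 414 × 3/16 = 77.625
  white rough-coated: 414 × 3/16 = 77.625
  white smooth-coated: 414 × 1/16 = 25.875
χ² = Σ (O − E)² / E
  black rough-coated: (231 − 232.875)² / 232.875 = 0.0151
  black smooth-coated: (100 − 77.625)² / 77.625 = 6.4495
  white rough-coated: (60 − 77.625)² / 77.625 = 4.0018
  white smooth-coated: (23 − 25.875)² / 25.875 = 0.3194
χ² = 0.0151 + 6.4495 + 4.0018 + 0.3194 = 10.7858 ≈ 10.786
Degrees of freedom = 4 − 1 = 3; critical value at α = 0.05 is 7.815.
Since 10.786 > 7.815, we reject the null hypothesis — the data do not fit the 9:3:3:1 ratio.

10.786; not consistent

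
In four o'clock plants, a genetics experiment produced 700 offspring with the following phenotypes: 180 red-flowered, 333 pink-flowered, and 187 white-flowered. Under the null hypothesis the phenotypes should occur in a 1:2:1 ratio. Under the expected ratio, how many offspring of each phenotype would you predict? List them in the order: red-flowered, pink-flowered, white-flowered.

The 1:2:1 ratio has 4 parts, so with N = 700 the expected counts are:
  red-flowered: 700 × 1/4 = 175
  pink-flowered: 700 × 2/4 = 350
  white-flowered: 700 × 1/4 = 175

175, 350, 175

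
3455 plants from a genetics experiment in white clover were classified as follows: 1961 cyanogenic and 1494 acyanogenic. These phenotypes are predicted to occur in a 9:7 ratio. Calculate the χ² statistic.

Under the 9:7 hypothesis (Σ ratio = 16, N = 3455):
  cyanogenic: 3455 × 9/16 = 1943.4375
  acyanogenic: 3455 × 7/16 = 1511.5625
χ² = Σ (O − E)² / E
  cyanogenic: (1961 − 1943.4375)² / 1943.4375 = 0.1587
  acyanogenic: (1494 − 1511.5625)² / 1511.5625 = 0.2041
χ² = 0.1587 + 0.2041 = 0.3628 ≈ 0.363

0.363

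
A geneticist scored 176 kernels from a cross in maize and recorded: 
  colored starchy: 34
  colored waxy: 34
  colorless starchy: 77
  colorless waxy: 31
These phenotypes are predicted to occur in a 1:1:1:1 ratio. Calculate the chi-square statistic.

Under the 1:1:1:1 hypothesis (Σ ratio = 4, N = 176):
  colored starchy: 176 × 1/4 = 44
  colored waxy: 176 × 1/4 = 44
  colorless starchy: 176 × 1/4 = 44
  colorless waxy: 176 × 1/4 = 44
χ² = Σ (O − E)² / E
  colored starchy: (34 − 44)² / 44 = 2.2727
  colored waxy: (34 − 44)² / 44 = 2.2727
  colorless starchy: (77 − 44)² / 44 = 24.7500
  colorless waxy: (31 − 44)² / 44 = 3.8409
χ² = 2.2727 + 2.2727 + 24.7500 + 3.8409 = 33.1363 ≈ 33.136

33.136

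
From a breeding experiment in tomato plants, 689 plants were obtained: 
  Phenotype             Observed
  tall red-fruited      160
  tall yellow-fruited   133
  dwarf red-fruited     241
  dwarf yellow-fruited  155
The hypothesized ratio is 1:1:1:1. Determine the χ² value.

38.983

Expected counts for N = 689 under a 1:1:1:1 ratio (total parts = 4):
  tall red-fruited: 689 × 1/4 = 172.25
  tall yellow-fruited: 689 × 1/4 = 172.25
  dwarf red-fruited: 689 × 1/4 = 172.25
  dwarf yellow-fruited: 689 × 1/4 = 172.25
χ² = Σ (O − E)² / E
  tall red-fruited: (160 − 172.25)² / 172.25 = 0.8712
  tall yellow-fruited: (133 − 172.25)² / 172.25 = 8.9438
  dwarf red-fruited: (241 − 172.25)² / 172.25 = 27.4401
  dwarf yellow-fruited: (155 − 172.25)² / 172.25 = 1.7275
χ² = 0.8712 + 8.9438 + 27.4401 + 1.7275 = 38.9826 ≈ 38.983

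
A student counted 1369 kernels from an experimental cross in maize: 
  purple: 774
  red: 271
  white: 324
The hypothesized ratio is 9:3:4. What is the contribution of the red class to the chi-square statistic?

0.798

Expected counts for N = 1369 under a 9:3:4 ratio (total parts = 16):
  purple: 1369 × 9/16 = 770.0625
  red: 1369 × 3/16 = 256.6875
  white: 1369 × 4/16 = 342.25
Contribution of red: (271 − 256.6875)² / 256.6875 = 0.7980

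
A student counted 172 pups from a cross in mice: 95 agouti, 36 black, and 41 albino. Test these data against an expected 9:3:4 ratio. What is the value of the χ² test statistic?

0.561

Expected counts for N = 172 under a 9:3:4 ratio (total parts = 16):
  agouti: 172 × 9/16 = 96.75
  black: 172 × 3/16 = 32.25
  albino: 172 × 4/16 = 43
χ² = Σ (O − E)² / E
  agouti: (95 − 96.75)² / 96.75 = 0.0317
  black: (36 − 32.25)² / 32.25 = 0.4360
  albino: (41 − 43)² / 43 = 0.0930
χ² = 0.0317 + 0.4360 + 0.0930 = 0.5607 ≈ 0.561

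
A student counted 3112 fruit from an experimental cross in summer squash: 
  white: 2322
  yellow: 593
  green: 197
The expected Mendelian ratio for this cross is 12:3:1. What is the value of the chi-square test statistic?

The 12:3:1 ratio has 16 parts, so with N = 3112 the expected counts are:
  white: 3112 × 12/16 = 2334
  yellow: 3112 × 3/16 = 583.5
  green: 3112 × 1/16 = 194.5
χ² = Σ (O − E)² / E
  white: (2322 − 2334)² / 2334 = 0.0617
  yellow: (593 − 583.5)² / 583.5 = 0.1547
  green: (197 − 194.5)² / 194.5 = 0.0321
χ² = 0.0617 + 0.1547 + 0.0321 = 0.2485 ≈ 0.249

0.249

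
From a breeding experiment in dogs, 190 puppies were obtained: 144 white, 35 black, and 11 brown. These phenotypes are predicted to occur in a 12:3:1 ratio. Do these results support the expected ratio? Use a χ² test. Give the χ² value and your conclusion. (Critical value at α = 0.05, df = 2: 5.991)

0.091; consistent

The 12:3:1 ratio has 16 parts, so with N = 190 the expected counts are:
  white: 190 × 12/16 = 142.5
  black: 190 × 3/16 = 35.625
  brown: 190 × 1/16 = 11.875
χ² = Σ (O − E)² / E
  white: (144 − 142.5)² / 142.5 = 0.0158
  black: (35 − 35.625)² / 35.625 = 0.0110
  brown: (11 − 11.875)² / 11.875 = 0.0645
χ² = 0.0158 + 0.0110 + 0.0645 = 0.0913 ≈ 0.091
Degrees of freedom = 3 − 1 = 2; critical value at α = 0.05 is 5.991.
Since 0.091 < 5.991, we fail to reject the null hypothesis — the data are consistent with the 12:3:1 ratio.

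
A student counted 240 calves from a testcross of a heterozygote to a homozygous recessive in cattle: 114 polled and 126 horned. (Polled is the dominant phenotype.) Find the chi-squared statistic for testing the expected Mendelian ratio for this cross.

0.600

A testcross of a heterozygote (Aa × aa) gives a 1:1 phenotypic ratio.
Under the 1:1 hypothesis (Σ ratio = 2, N = 240):
  polled: 240 × 1/2 = 120
  horned: 240 × 1/2 = 120
χ² = Σ (O − E)² / E
  polled: (114 − 120)² / 120 = 0.3000
  horned: (126 − 120)² / 120 = 0.3000
χ² = 0.3000 + 0.3000 = 0.600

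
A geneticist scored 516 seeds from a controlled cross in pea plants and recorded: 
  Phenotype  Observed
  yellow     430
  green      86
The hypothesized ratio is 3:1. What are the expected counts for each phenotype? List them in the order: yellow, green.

The 3:1 ratio has 4 parts, so with N = 516 the expected counts are:
  yellow: 516 × 3/4 = 387
  green: 516 × 1/4 = 129

387, 129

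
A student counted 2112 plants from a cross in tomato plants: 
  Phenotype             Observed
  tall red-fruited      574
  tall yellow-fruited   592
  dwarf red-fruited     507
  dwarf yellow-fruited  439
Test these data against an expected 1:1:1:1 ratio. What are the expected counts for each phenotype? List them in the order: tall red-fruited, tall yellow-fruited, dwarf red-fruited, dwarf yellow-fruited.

Total ratio parts = 4. Expected numbers out of 2112:
  tall red-fruited: 2112 × 1/4 = 528
  tall yellow-fruited: 2112 × 1/4 = 528
  dwarf red-fruited: 2112 × 1/4 = 528
  dwarf yellow-fruited: 2112 × 1/4 = 528

528, 528, 528, 528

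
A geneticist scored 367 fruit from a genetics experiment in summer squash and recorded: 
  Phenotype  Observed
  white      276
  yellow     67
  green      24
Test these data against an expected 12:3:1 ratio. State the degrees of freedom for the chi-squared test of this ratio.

A goodness-of-fit test with 3 phenotype classes has df = 3 − 1 = 2.

2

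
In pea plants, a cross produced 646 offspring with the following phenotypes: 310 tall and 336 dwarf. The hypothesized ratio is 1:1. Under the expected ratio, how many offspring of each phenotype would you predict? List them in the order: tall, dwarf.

Total ratio parts = 2. Expected numbers out of 646:
  tall: 646 × 1/2 = 323
  dwarf: 646 × 1/2 = 323

323, 323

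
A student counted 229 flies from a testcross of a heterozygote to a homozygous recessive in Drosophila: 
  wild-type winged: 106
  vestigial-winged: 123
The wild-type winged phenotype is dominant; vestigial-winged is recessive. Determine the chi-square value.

A testcross of a heterozygote (Aa × aa) gives a 1:1 phenotypic ratio.
Expected counts for N = 229 under a 1:1 ratio (total parts = 2):
  wild-type winged: 229 × 1/2 = 114.5
  vestigial-winged: 229 × 1/2 = 114.5
χ² = Σ (O − E)² / E
  wild-type winged: (106 − 114.5)² / 114.5 = 0.6310
  vestigial-winged: (123 − 114.5)² / 114.5 = 0.6310
χ² = 0.6310 + 0.6310 = 1.262

1.262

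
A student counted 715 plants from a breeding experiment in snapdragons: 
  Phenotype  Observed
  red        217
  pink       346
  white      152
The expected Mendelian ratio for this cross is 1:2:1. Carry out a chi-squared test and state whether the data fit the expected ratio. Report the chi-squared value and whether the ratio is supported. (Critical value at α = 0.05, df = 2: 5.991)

12.558; not consistent

The 1:2:1 ratio has 4 parts, so with N = 715 the expected counts are:
  red: 715 × 1/4 = 178.75
  pink: 715 × 2/4 = 357.5
  white: 715 × 1/4 = 178.75
χ² = Σ (O − E)² / E
  red: (217 − 178.75)² / 178.75 = 8.1850
  pink: (346 − 357.5)² / 357.5 = 0.3699
  white: (152 − 178.75)² / 178.75 = 4.0031
χ² = 8.1850 + 0.3699 + 4.0031 = 12.558
Degrees of freedom = 3 − 1 = 2; critical value at α = 0.05 is 5.991.
Since 12.558 > 5.991, we reject the null hypothesis — the data do not fit the 1:2:1 ratio.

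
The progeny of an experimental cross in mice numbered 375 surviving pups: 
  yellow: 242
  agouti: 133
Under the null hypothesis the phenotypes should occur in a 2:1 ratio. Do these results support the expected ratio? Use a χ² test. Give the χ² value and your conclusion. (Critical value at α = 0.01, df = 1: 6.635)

0.768; consistent

Under the 2:1 hypothesis (Σ ratio = 3, N = 375):
  yellow: 375 × 2/3 = 250
  agouti: 375 × 1/3 = 125
χ² = Σ (O − E)² / E
  yellow: (242 − 250)² / 250 = 0.2560
  agouti: (133 − 125)² / 125 = 0.5120
χ² = 0.2560 + 0.5120 = 0.768
Degrees of freedom = 2 − 1 = 1; critical value at α = 0.01 is 6.635.
Since 0.768 < 6.635, we fail to reject the null hypothesis — the data are consistent with the 2:1 ratio.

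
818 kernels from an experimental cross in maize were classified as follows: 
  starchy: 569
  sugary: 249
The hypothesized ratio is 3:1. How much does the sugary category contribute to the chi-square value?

9.683

The 3:1 ratio has 4 parts, so with N = 818 the expected counts are:
  starchy: 818 × 3/4 = 613.5
  sugary: 818 × 1/4 = 204.5
Contribution of sugary: (249 − 204.5)² / 204.5 = 9.6834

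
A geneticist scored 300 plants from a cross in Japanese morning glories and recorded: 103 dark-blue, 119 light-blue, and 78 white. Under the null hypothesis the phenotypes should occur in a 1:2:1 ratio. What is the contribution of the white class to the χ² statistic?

Expected counts for N = 300 under a 1:2:1 ratio (total parts = 4):
  dark-blue: 300 × 1/4 = 75
  light-blue: 300 × 2/4 = 150
  white: 300 × 1/4 = 75
Contribution of white: (78 − 75)² / 75 = 0.1200

0.120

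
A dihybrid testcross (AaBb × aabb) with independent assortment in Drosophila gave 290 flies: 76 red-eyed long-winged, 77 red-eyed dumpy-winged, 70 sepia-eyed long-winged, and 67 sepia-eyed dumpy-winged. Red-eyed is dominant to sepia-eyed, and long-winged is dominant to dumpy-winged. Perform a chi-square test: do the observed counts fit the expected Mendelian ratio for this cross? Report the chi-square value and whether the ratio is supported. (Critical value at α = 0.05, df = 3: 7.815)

A dihybrid testcross with independent assortment gives a 1:1:1:1 ratio.
Expected counts for N = 290 under a 1:1:1:1 ratio (total parts = 4):
  red-eyed long-winged: 290 × 1/4 = 72.5
  red-eyed dumpy-winged: 290 × 1/4 = 72.5
  sepia-eyed long-winged: 290 × 1/4 = 72.5
  sepia-eyed dumpy-winged: 290 × 1/4 = 72.5
χ² = Σ (O − E)² / E
  red-eyed long-winged: (76 − 72.5)² / 72.5 = 0.1690
  red-eyed dumpy-winged: (77 − 72.5)² / 72.5 = 0.2793
  sepia-eyed long-winged: (70 − 72.5)² / 72.5 = 0.0862
  sepia-eyed dumpy-winged: (67 − 72.5)² / 72.5 = 0.4172
χ² = 0.1690 + 0.2793 + 0.0862 + 0.4172 = 0.9517 ≈ 0.952
Degrees of freedom = 4 − 1 = 3; critical value at α = 0.05 is 7.815.
Since 0.952 < 7.815, we fail to reject the null hypothesis — the data are consistent with the 1:1:1:1 ratio.

0.952; consistent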